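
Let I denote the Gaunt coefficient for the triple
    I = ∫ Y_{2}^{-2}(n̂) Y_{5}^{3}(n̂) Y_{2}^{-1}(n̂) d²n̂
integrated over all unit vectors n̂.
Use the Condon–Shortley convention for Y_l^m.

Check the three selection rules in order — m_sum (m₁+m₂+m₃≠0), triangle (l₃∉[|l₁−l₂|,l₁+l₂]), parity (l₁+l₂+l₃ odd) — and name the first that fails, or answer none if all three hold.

Σmᵢ = 0  ✓
l₃∈[|l₁−l₂|,l₁+l₂]=[3,7], have l₃=2  ✗
Σlᵢ = 9 ⇒ odd

triangle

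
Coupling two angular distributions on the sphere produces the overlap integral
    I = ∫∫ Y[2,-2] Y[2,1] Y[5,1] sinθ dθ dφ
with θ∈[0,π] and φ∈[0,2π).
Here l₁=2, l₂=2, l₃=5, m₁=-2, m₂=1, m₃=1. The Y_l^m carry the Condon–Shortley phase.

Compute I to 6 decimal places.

triangle: need 0≤l₃≤4, have 5; I=0

0.000000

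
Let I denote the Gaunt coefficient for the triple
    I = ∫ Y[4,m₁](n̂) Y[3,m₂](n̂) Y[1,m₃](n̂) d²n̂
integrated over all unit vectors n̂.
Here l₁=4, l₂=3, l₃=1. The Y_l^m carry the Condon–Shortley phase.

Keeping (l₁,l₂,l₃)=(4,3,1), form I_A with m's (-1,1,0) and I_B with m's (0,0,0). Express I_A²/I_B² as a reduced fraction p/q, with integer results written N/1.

l's match ⇒ only the (l;m) 3-j factors differ between A and B.
A: triangle coeff Δ(4,3,1) = 1/252; Σ_t [4,4]: t=4:+1/48 = 1/48; (3j)²=5/84 [(4 3 1; -1 1 0)], sign=-1
B: triangle coeff Δ(4,3,1) = 1/252; Σ_t [3,3]: t=3:−1/36 = -1/36; (3j)²=4/63 [(4 3 1; 0 0 0)], sign=+1
I_A²/I_B² = (5/84)/(4/63) = 15/16

15/16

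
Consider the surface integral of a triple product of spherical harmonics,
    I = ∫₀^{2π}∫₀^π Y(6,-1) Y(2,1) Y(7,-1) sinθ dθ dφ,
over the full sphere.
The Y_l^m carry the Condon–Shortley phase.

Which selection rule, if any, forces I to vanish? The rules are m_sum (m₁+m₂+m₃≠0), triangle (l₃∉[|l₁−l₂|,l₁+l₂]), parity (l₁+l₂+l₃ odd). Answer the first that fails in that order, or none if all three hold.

m_sum

m₁+m₂+m₃ = -1 + 1 − 1 = -1  ✗
triangle: |6−2|=4 ≤ l₃=7 ≤ 6+2=8
parity: l₁+l₂+l₃ = 15 is odd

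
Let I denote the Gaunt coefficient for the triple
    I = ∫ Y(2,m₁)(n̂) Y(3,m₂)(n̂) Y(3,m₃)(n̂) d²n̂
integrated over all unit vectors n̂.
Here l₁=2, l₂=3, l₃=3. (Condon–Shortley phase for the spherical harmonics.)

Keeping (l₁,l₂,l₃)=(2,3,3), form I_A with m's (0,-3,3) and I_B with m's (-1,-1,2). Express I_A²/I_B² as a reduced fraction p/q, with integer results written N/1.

5/3

l's match ⇒ only the (l;m) 3-j factors differ between A and B.
A: triangle coeff Δ(2,3,3) = 1/3780; Σ_t [0,0]: t=0:+1/96 = 1/96; (3j)²=5/84 [(2 3 3; 0 -3 3)], sign=+1
B: triangle coeff Δ(2,3,3) = 1/3780; Σ_t [1,2]: t=1:−1/12 t=2:+1/48 = -1/16; (3j)²=1/28 [(2 3 3; -1 -1 2)], sign=+1
I_A²/I_B² = (5/84)/(1/28) = 5/3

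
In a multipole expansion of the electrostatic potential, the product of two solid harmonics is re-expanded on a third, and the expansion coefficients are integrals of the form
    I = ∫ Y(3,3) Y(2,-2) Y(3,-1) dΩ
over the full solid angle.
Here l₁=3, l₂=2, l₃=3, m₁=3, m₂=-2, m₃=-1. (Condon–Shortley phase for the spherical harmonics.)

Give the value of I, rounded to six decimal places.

0.132981

m-sum 0 ✓  L=8 even ✓  1≤3≤5 ✓
Π(2lᵢ+1) = 7×5×7 = 245
triangle coeff Δ(3,2,3) = 1/3780
Σ_t [0,2]: t=0:+1/24 t=1:−1/4 t=2:+1/24 = -1/6
(3j)²=4/105 [(3 2 3; 0 0 0)], sign=+1
Σ_t [0,0]: t=0:+1/96 = 1/96
(3j)²=1/42 [(3 2 3; 3 -2 -1)], sign=+1
⇒ 4πI² = 2/9
I = (+1)√(2/9/(4π)) = 0.13298076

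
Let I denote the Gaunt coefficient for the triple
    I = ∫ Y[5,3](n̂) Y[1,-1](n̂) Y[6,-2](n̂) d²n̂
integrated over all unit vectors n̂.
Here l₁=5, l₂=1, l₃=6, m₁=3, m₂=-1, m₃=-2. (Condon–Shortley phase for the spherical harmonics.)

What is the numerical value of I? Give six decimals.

0.100084

m-sum 0 ✓  L=12 even ✓  4≤6≤6 ✓
Π(2lᵢ+1) = 11×3×13 = 429
triangle coeff Δ(5,1,6) = 1/858
Σ_t [0,0]: t=0:+1/14400 = 1/14400
(3j)²=6/143 [(5 1 6; 0 0 0)], sign=+1
Σ_t [0,0]: t=0:+1/161280 = 1/161280
(3j)²=1/143 [(5 1 6; 3 -1 -2)], sign=+1
⇒ 4πI² = 18/143
I = (+1)√(18/143/(4π)) = 0.10008369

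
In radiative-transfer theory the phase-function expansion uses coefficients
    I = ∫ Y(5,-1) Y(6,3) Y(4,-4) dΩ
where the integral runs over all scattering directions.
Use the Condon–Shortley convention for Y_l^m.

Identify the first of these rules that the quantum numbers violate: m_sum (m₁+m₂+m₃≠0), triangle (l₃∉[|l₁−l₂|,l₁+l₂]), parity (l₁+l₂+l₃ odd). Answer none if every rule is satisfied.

m_sum

Σmᵢ = -2  ✗
l₃∈[|l₁−l₂|,l₁+l₂]=[1,11], have l₃=4
Σlᵢ = 15 ⇒ odd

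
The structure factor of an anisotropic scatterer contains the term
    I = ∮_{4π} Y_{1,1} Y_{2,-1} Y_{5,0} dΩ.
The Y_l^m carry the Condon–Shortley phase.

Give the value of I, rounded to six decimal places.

l₃=5 ∉ [1,3] — triangle fails ⇒ I = 0

0.000000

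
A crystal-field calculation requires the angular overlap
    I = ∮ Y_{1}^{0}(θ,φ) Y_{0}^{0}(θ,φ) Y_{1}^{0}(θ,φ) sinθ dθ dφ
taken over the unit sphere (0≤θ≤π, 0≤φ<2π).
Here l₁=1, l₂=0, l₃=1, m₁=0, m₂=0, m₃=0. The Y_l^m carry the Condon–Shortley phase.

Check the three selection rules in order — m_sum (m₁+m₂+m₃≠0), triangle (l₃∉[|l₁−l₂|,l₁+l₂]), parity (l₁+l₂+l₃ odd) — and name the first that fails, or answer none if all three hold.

none

azimuthal sum: 0 + 0 + 0 = 0  ✓
1 ≤ 1 ≤ 1 (triangle on l)  ✓
L = 1 + 0 + 1 = 2 (even)  ✓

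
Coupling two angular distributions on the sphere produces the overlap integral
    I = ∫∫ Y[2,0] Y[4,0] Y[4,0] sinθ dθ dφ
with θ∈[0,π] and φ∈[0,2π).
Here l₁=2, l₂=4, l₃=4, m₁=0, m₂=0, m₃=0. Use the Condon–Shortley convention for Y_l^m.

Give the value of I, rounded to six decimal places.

Rules hold: Σm=0, L=10 even, 2≤4≤6.
N = 5·9·9 = 405
Δ = 2!·2!·6!/11! = 1/13860
Racah Σ t=0..2: t=0:+1/192 t=1:−1/36 t=2:+1/192 = -5/288
⇒ 3j(2 4 4; 0 0 0)² = 20/693, sgn -1
(m-triple is (0,0,0) — same symbol as above.)
4πI² = N·(3j₀)²·(3jₘ)² = 2000/5929
I = +1·√(0.337325/4π) = 0.16383977

0.163840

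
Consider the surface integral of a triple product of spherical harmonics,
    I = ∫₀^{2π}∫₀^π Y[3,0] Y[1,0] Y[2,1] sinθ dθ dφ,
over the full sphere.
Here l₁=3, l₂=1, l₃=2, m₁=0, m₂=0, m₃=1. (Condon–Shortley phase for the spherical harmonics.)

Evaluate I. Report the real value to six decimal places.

0.000000

m-sum = 0 + 0 + 1 = 1 ≠ 0 ⇒ I = 0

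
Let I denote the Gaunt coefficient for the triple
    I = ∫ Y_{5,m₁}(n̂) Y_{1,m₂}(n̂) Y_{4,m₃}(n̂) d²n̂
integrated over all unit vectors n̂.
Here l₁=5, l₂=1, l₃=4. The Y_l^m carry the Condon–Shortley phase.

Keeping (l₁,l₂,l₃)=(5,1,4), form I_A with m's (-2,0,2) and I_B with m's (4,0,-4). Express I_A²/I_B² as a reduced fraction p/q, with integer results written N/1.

7/3

l's match ⇒ only the (l;m) 3-j factors differ between A and B.
A: triangle coeff Δ(5,1,4) = 1/495; Σ_t [1,1]: t=1:−1/1440 = -1/1440; (3j)²=7/165 [(5 1 4; -2 0 2)], sign=-1
B: triangle coeff Δ(5,1,4) = 1/495; Σ_t [1,1]: t=1:−1/40320 = -1/40320; (3j)²=1/55 [(5 1 4; 4 0 -4)], sign=-1
I_A²/I_B² = (7/165)/(1/55) = 7/3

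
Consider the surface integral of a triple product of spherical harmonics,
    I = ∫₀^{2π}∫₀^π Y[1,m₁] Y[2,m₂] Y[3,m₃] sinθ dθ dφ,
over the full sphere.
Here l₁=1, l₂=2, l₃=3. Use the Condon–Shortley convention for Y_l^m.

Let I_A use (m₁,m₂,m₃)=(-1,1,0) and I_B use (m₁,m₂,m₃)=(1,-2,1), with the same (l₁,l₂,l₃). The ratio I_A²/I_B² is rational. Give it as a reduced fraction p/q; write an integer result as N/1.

l's match ⇒ only the (l;m) 3-j factors differ between A and B.
A: triangle coeff Δ(1,2,3) = 1/105; Σ_t [0,0]: t=0:+1/12 = 1/12; (3j)²=1/35 [(1 2 3; -1 1 0)], sign=-1
B: triangle coeff Δ(1,2,3) = 1/105; Σ_t [0,0]: t=0:+1/48 = 1/48; (3j)²=1/105 [(1 2 3; 1 -2 1)], sign=+1
I_A²/I_B² = (1/35)/(1/105) = 3/1

3/1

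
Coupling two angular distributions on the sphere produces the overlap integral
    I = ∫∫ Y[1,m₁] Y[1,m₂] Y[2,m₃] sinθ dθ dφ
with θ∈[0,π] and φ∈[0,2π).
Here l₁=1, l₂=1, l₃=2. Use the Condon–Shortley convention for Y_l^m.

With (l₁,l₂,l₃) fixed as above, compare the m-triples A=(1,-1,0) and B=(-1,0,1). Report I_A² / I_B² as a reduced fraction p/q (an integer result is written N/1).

1/3

Same 1,1,2: normalisation and zero-m 3j drop out of the ratio.
A: Δ: 0! 2! 2! / 5! → 1/30; sum: t=0:+1/4 = 1/4; 3j²(1 1 2; 1 -1 0) = Δ·Π!·Σ² = 1/30  (sign +1)
B: Δ: 0! 2! 2! / 5! → 1/30; sum: t=0:+1/2 = 1/2; 3j²(1 1 2; -1 0 1) = Δ·Π!·Σ² = 1/10  (sign -1)
I_A²/I_B² = (1/30)/(1/10) = 1/3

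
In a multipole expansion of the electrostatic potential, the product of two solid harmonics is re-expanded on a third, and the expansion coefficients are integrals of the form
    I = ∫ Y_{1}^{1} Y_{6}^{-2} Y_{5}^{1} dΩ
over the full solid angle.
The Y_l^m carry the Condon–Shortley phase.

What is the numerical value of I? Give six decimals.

Checks pass: Σm=0; 12 even; l₃=5∈[5,7].
(2·1+1)(2·6+1)(2·5+1) = 429
Δ: 2! 0! 10! / 13! → 1/858
sum: t=1:−1/14400 = -1/14400
3j²(1 6 5; 0 0 0) = Δ·Π!·Σ² = 6/143  (sign +1)
sum: t=0:+1/34560 = 1/34560
3j²(1 6 5; 1 -2 1) = Δ·Π!·Σ² = 14/429  (sign +1)
combine: 4πI² = 429·6/143·14/429 = 84/143
take √, sign +1: I = 0.21620548

0.216205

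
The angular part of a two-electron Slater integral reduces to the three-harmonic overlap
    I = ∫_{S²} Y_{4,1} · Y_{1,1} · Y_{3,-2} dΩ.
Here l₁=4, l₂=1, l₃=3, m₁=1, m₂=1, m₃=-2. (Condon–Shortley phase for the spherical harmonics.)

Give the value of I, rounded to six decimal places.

m-sum 0 ✓  L=8 even ✓  3≤3≤5 ✓
Π(2lᵢ+1) = 9×3×7 = 189
triangle coeff Δ(4,1,3) = 1/252
Σ_t [1,1]: t=1:−1/36 = -1/36
(3j)²=4/63 [(4 1 3; 0 0 0)], sign=+1
Σ_t [2,2]: t=2:+1/240 = 1/240
(3j)²=1/84 [(4 1 3; 1 1 -2)], sign=-1
⇒ 4πI² = 1/7
I = (-1)√(1/7/(4π)) = -0.10662181

-0.106622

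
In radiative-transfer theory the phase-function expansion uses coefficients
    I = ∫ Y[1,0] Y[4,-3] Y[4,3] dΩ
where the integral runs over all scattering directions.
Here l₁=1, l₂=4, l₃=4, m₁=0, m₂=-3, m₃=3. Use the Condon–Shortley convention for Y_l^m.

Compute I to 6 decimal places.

Σlᵢ=9 odd — θ-integrand is odd under cosθ→−cosθ; I=0

0.000000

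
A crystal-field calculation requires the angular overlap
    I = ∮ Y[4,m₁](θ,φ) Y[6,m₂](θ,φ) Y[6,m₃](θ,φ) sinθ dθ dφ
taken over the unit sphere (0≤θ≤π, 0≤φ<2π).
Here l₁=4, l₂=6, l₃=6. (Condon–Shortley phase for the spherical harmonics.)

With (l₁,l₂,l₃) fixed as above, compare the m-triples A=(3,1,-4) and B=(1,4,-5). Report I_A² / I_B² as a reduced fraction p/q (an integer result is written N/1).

350/33

Same 4,6,6: normalisation and zero-m 3j drop out of the ratio.
A: Δ: 4! 4! 8! / 17! → 1/15315300; sum: t=0:+1/725760 t=1:−1/207360 = -1/290304; 3j²(4 6 6; 3 1 -4) = Δ·Π!·Σ² = 125/7293  (sign -1)
B: Δ: 4! 4! 8! / 17! → 1/15315300; sum: t=2:+1/967680 t=3:−1/725760 = -1/2903040; 3j²(4 6 6; 1 4 -5) = Δ·Π!·Σ² = 5/3094  (sign +1)
I_A²/I_B² = (125/7293)/(5/3094) = 350/33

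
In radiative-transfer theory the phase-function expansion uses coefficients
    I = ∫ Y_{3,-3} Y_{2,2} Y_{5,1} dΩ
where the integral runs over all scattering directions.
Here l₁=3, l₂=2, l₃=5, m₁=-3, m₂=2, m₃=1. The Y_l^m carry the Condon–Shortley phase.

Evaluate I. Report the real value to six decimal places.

-0.023961

m-sum 0 ✓  L=10 even ✓  1≤5≤5 ✓
Π(2lᵢ+1) = 7×5×11 = 385
triangle coeff Δ(3,2,5) = 1/2310
Σ_t [0,0]: t=0:+1/144 = 1/144
(3j)²=10/231 [(3 2 5; 0 0 0)], sign=-1
Σ_t [0,0]: t=0:+1/17280 = 1/17280
(3j)²=1/2310 [(3 2 5; -3 2 1)], sign=+1
⇒ 4πI² = 5/693
I = (-1)√(5/693/(4π)) = -0.02396147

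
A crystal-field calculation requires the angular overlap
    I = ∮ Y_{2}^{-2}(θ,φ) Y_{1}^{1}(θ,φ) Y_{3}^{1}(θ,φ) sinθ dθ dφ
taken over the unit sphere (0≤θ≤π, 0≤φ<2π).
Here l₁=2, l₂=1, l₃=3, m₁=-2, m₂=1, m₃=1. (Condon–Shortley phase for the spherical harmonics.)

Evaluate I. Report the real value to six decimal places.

Checks pass: Σm=0; 6 even; l₃=3∈[1,3].
(2·2+1)(2·1+1)(2·3+1) = 105
Δ: 0! 4! 2! / 7! → 1/105
sum: t=0:+1/4 = 1/4
3j²(2 1 3; 0 0 0) = Δ·Π!·Σ² = 3/35  (sign -1)
sum: t=0:+1/48 = 1/48
3j²(2 1 3; -2 1 1) = Δ·Π!·Σ² = 1/105  (sign +1)
combine: 4πI² = 105·3/35·1/105 = 3/35
take √, sign -1: I = -0.08258890

-0.082589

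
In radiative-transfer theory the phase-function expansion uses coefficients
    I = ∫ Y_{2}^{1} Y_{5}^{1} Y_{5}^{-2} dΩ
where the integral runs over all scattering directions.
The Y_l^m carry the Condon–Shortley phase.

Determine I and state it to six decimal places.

Rules hold: Σm=0, L=12 even, 3≤5≤7.
N = 5·11·11 = 605
Δ = 2!·2!·8!/13! = 1/38610
Racah Σ t=0..2: t=0:+1/2880 t=1:−1/576 t=2:+1/2880 = -1/960
⇒ 3j(2 5 5; 0 0 0)² = 10/429, sgn +1
Racah Σ t=0..1: t=0:+1/2880 t=1:−1/1440 = -1/2880
⇒ 3j(2 5 5; 1 1 -2)² = 7/715, sgn +1
4πI² = N·(3j₀)²·(3jₘ)² = 70/507
I = +1·√(0.138067/4π) = 0.10481902

0.104819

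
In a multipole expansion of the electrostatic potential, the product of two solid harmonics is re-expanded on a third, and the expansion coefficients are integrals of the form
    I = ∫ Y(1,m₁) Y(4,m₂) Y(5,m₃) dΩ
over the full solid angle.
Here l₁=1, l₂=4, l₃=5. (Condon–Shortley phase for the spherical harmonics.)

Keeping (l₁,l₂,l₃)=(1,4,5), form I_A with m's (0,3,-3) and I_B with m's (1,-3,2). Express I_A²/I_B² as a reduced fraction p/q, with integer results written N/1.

16/3

Shared (l₁,l₂,l₃)=(1,4,5): N and (l;000)² cancel in I_A²/I_B².
A: Δ = 0!·2!·8!/11! = 1/495; Racah Σ t=0..0: t=0:+1/5040 = 1/5040; ⇒ 3j(1 4 5; 0 3 -3)² = 16/495, sgn +1
B: Δ = 0!·2!·8!/11! = 1/495; Racah Σ t=0..0: t=0:+1/10080 = 1/10080; ⇒ 3j(1 4 5; 1 -3 2)² = 1/165, sgn -1
I_A²/I_B² = (16/495)/(1/165) = 16/3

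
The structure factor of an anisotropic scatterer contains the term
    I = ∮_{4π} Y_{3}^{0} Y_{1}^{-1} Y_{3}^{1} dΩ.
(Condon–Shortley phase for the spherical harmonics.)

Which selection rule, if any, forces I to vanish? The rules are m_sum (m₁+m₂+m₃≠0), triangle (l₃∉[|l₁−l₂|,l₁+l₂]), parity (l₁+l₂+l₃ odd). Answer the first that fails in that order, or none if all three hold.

parity

m₁+m₂+m₃ = 0 − 1 + 1 = 0  ✓
triangle: |3−1|=2 ≤ l₃=3 ≤ 3+1=4  ✓
parity: l₁+l₂+l₃ = 7 is odd  ✗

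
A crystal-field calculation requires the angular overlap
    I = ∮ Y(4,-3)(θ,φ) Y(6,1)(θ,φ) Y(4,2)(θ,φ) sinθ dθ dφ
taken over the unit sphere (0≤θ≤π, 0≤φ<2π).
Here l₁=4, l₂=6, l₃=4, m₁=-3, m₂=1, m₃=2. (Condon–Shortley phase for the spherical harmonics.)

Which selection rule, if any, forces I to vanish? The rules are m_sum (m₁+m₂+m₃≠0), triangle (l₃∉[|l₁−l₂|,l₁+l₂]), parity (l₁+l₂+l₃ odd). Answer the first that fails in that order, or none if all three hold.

none

m₁+m₂+m₃ = -3 + 1 + 2 = 0  ✓
triangle: |4−6|=2 ≤ l₃=4 ≤ 4+6=10  ✓
parity: l₁+l₂+l₃ = 14 is even  ✓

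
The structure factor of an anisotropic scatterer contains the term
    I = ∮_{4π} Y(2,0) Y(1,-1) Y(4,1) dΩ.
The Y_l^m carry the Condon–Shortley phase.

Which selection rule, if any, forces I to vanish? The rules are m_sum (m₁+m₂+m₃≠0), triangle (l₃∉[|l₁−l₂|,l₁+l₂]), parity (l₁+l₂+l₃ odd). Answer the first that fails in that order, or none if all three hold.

triangle

azimuthal sum: 0 − 1 + 1 = 0  ✓
1 ≤ 4 ≤ 3 (triangle on l)  ✗
L = 2 + 1 + 4 = 7 (odd)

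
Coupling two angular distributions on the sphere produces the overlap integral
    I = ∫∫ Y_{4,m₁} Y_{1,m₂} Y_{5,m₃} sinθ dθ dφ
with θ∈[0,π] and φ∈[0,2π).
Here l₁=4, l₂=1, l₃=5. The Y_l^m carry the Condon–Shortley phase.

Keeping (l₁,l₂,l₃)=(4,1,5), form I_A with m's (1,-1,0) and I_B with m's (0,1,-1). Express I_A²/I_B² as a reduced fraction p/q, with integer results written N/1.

2/3

Same 4,1,5: normalisation and zero-m 3j drop out of the ratio.
A: Δ: 0! 8! 2! / 11! → 1/495; sum: t=0:+1/1440 = 1/1440; 3j²(4 1 5; 1 -1 0) = Δ·Π!·Σ² = 2/99  (sign -1)
B: Δ: 0! 8! 2! / 11! → 1/495; sum: t=0:+1/1152 = 1/1152; 3j²(4 1 5; 0 1 -1) = Δ·Π!·Σ² = 1/33  (sign +1)
I_A²/I_B² = (2/99)/(1/33) = 2/3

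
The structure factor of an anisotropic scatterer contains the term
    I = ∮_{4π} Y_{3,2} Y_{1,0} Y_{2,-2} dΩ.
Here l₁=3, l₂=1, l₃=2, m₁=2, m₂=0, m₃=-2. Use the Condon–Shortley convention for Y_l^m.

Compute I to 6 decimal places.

m-sum 0 ✓  L=6 even ✓  2≤2≤4 ✓
Π(2lᵢ+1) = 7×3×5 = 105
triangle coeff Δ(3,1,2) = 1/105
Σ_t [1,1]: t=1:−1/4 = -1/4
(3j)²=3/35 [(3 1 2; 0 0 0)], sign=-1
Σ_t [1,1]: t=1:−1/24 = -1/24
(3j)²=1/21 [(3 1 2; 2 0 -2)], sign=-1
⇒ 4πI² = 3/7
I = (+1)√(3/7/(4π)) = 0.18467439

0.184674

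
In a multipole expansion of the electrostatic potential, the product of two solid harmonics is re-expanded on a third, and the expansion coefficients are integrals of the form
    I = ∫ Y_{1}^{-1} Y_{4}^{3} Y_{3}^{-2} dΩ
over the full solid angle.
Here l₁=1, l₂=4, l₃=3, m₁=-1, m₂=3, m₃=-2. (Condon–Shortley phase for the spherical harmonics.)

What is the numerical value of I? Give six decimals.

-0.282095

m-sum 0 ✓  L=8 even ✓  3≤3≤5 ✓
Π(2lᵢ+1) = 3×9×7 = 189
triangle coeff Δ(1,4,3) = 1/252
Σ_t [1,1]: t=1:−1/36 = -1/36
(3j)²=4/63 [(1 4 3; 0 0 0)], sign=+1
Σ_t [2,2]: t=2:+1/240 = 1/240
(3j)²=1/12 [(1 4 3; -1 3 -2)], sign=-1
⇒ 4πI² = 1/1
I = (-1)√(1/1/(4π)) = -0.28209479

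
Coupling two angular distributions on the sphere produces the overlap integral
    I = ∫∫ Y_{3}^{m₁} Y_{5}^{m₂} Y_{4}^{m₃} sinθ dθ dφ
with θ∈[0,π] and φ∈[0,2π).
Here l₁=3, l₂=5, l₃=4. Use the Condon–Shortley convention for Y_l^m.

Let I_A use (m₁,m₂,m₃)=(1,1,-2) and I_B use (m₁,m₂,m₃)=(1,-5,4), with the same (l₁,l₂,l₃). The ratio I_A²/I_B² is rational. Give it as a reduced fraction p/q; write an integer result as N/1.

1849/5880

Shared (l₁,l₂,l₃)=(3,5,4): N and (l;000)² cancel in I_A²/I_B².
A: Δ = 4!·2!·6!/13! = 1/180180; Racah Σ t=0..2: t=0:+1/34560 t=1:−1/720 t=2:+1/384 = 43/34560; ⇒ 3j(3 5 4; 1 1 -2)² = 1849/180180, sgn +1
B: Δ = 4!·2!·6!/13! = 1/180180; Racah Σ t=0..0: t=0:+1/34560 = 1/34560; ⇒ 3j(3 5 4; 1 -5 4)² = 14/429, sgn +1
I_A²/I_B² = (1849/180180)/(14/429) = 1849/5880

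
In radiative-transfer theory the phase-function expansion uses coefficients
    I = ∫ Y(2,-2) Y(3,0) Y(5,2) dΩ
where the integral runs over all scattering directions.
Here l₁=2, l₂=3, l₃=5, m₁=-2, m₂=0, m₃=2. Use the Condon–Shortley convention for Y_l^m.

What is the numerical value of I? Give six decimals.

0.141758

Checks pass: Σm=0; 10 even; l₃=5∈[1,5].
(2·2+1)(2·3+1)(2·5+1) = 385
Δ: 0! 4! 6! / 11! → 1/2310
sum: t=0:+1/144 = 1/144
3j²(2 3 5; 0 0 0) = Δ·Π!·Σ² = 10/231  (sign -1)
sum: t=0:+1/864 = 1/864
3j²(2 3 5; -2 0 2) = Δ·Π!·Σ² = 1/66  (sign -1)
combine: 4πI² = 385·10/231·1/66 = 25/99
take √, sign +1: I = 0.14175797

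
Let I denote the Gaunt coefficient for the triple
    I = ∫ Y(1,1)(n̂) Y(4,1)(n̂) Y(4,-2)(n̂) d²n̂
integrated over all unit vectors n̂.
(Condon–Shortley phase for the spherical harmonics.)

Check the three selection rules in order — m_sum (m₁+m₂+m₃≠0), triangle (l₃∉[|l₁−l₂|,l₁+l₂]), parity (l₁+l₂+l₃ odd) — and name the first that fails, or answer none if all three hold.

parity

m₁+m₂+m₃ = 1 + 1 − 2 = 0  ✓
triangle: |1−4|=3 ≤ l₃=4 ≤ 1+4=5  ✓
parity: l₁+l₂+l₃ = 9 is odd  ✗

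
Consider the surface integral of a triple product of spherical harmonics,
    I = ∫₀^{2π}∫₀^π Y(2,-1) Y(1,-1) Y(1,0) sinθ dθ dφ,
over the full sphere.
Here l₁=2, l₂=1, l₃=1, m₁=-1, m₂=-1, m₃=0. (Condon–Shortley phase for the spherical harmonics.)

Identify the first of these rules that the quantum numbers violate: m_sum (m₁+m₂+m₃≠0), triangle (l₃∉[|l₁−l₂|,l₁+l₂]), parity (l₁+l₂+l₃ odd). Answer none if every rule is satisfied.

Σmᵢ = -2  ✗
l₃∈[|l₁−l₂|,l₁+l₂]=[1,3], have l₃=1
Σlᵢ = 4 ⇒ even

m_sum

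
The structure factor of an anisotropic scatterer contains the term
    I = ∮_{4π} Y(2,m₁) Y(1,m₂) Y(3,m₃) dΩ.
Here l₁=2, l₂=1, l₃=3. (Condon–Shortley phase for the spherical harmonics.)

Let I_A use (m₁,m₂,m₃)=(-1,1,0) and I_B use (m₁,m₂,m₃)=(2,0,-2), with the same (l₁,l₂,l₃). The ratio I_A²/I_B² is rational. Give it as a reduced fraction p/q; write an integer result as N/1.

3/5

Shared (l₁,l₂,l₃)=(2,1,3): N and (l;000)² cancel in I_A²/I_B².
A: Δ = 0!·4!·2!/7! = 1/105; Racah Σ t=0..0: t=0:+1/12 = 1/12; ⇒ 3j(2 1 3; -1 1 0)² = 1/35, sgn -1
B: Δ = 0!·4!·2!/7! = 1/105; Racah Σ t=0..0: t=0:+1/24 = 1/24; ⇒ 3j(2 1 3; 2 0 -2)² = 1/21, sgn -1
I_A²/I_B² = (1/35)/(1/21) = 3/5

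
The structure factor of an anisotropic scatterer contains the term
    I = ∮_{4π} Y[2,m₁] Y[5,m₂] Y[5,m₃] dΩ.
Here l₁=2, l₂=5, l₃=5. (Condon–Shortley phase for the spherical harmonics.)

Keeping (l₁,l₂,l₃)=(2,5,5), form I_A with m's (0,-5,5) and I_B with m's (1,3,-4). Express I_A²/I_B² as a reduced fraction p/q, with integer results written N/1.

75/49

Same 2,5,5: normalisation and zero-m 3j drop out of the ratio.
A: Δ: 2! 2! 8! / 13! → 1/38610; sum: t=0:+1/161280 = 1/161280; 3j²(2 5 5; 0 -5 5) = Δ·Π!·Σ² = 15/286  (sign +1)
B: Δ: 2! 2! 8! / 13! → 1/38610; sum: t=0:+1/80640 t=1:−1/10080 = -1/11520; 3j²(2 5 5; 1 3 -4) = Δ·Π!·Σ² = 49/1430  (sign +1)
I_A²/I_B² = (15/286)/(49/1430) = 75/49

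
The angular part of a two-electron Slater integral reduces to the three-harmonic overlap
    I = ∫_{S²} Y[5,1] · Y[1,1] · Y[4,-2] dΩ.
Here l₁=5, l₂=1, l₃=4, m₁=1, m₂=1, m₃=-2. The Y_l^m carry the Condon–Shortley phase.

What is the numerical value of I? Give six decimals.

-0.120286

Rules hold: Σm=0, L=10 even, 4≤4≤6.
N = 11·3·9 = 297
Δ = 2!·8!·0!/11! = 1/495
Racah Σ t=1..1: t=1:−1/576 = -1/576
⇒ 3j(5 1 4; 0 0 0)² = 5/99, sgn -1
Racah Σ t=2..2: t=2:+1/2880 = 1/2880
⇒ 3j(5 1 4; 1 1 -2)² = 2/165, sgn +1
4πI² = N·(3j₀)²·(3jₘ)² = 2/11
I = -1·√(0.181818/4π) = -0.12028562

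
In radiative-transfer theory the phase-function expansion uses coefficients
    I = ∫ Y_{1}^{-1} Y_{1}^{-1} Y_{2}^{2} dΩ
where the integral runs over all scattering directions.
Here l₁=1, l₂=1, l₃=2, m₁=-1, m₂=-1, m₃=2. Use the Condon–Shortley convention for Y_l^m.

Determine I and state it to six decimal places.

Checks pass: Σm=0; 4 even; l₃=2∈[0,2].
(2·1+1)(2·1+1)(2·2+1) = 45
Δ: 0! 2! 2! / 5! → 1/30
sum: t=0:+1/1 = 1/1
3j²(1 1 2; 0 0 0) = Δ·Π!·Σ² = 2/15  (sign +1)
sum: t=0:+1/4 = 1/4
3j²(1 1 2; -1 -1 2) = Δ·Π!·Σ² = 1/5  (sign +1)
combine: 4πI² = 45·2/15·1/5 = 6/5
take √, sign +1: I = 0.30901936

0.309019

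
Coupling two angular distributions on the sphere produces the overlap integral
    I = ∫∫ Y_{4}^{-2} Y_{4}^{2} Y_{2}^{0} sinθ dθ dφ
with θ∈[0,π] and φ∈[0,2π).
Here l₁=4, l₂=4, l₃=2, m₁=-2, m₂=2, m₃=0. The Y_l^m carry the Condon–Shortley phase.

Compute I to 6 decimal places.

Checks pass: Σm=0; 10 even; l₃=2∈[0,8].
(2·4+1)(2·4+1)(2·2+1) = 405
Δ: 6! 2! 2! / 11! → 1/13860
sum: t=2:+1/192 t=3:−1/36 t=4:+1/192 = -5/288
3j²(4 4 2; 0 0 0) = Δ·Π!·Σ² = 20/693  (sign -1)
sum: t=4:+1/192 t=5:−1/120 t=6:+1/2880 = -1/360
3j²(4 4 2; -2 2 0) = Δ·Π!·Σ² = 16/3465  (sign -1)
combine: 4πI² = 405·20/693·16/3465 = 320/5929
take √, sign +1: I = 0.06553591

0.065536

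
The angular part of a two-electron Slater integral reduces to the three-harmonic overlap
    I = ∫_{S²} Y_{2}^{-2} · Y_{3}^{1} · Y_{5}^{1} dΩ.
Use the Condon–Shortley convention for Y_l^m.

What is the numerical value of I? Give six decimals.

Rules hold: Σm=0, L=10 even, 1≤5≤5.
N = 5·7·11 = 385
Δ = 0!·4!·6!/11! = 1/2310
Racah Σ t=0..0: t=0:+1/144 = 1/144
⇒ 3j(2 3 5; 0 0 0)² = 10/231, sgn -1
Racah Σ t=0..0: t=0:+1/1152 = 1/1152
⇒ 3j(2 3 5; -2 1 1)² = 1/154, sgn +1
4πI² = N·(3j₀)²·(3jₘ)² = 25/231
I = -1·√(0.108225/4π) = -0.09280237

-0.092802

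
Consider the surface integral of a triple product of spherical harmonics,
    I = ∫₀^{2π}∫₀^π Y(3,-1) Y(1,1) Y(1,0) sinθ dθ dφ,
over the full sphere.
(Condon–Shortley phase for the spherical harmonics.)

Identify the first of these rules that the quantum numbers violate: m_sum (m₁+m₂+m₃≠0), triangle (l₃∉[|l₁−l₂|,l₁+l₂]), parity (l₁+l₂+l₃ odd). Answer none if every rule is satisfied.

m₁+m₂+m₃ = -1 + 1 + 0 = 0  ✓
triangle: |3−1|=2 ≤ l₃=1 ≤ 3+1=4  ✗
parity: l₁+l₂+l₃ = 5 is odd

triangle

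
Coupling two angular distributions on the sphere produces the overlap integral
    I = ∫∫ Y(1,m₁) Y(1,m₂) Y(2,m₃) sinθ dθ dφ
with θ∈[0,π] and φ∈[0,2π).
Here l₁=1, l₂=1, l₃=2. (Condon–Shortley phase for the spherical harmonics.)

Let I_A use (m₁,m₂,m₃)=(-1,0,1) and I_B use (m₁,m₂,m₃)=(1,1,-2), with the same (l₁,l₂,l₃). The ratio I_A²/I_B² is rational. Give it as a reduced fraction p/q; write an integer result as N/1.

Shared (l₁,l₂,l₃)=(1,1,2): N and (l;000)² cancel in I_A²/I_B².
A: Δ = 0!·2!·2!/5! = 1/30; Racah Σ t=0..0: t=0:+1/2 = 1/2; ⇒ 3j(1 1 2; -1 0 1)² = 1/10, sgn -1
B: Δ = 0!·2!·2!/5! = 1/30; Racah Σ t=0..0: t=0:+1/4 = 1/4; ⇒ 3j(1 1 2; 1 1 -2)² = 1/5, sgn +1
I_A²/I_B² = (1/10)/(1/5) = 1/2

1/2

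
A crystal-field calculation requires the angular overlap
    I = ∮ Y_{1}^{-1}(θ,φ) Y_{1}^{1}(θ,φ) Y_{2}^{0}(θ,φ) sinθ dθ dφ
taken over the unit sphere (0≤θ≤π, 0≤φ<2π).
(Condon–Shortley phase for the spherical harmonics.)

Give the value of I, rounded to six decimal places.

Rules hold: Σm=0, L=4 even, 0≤2≤2.
N = 3·3·5 = 45
Δ = 0!·2!·2!/5! = 1/30
Racah Σ t=0..0: t=0:+1/1 = 1/1
⇒ 3j(1 1 2; 0 0 0)² = 2/15, sgn +1
Racah Σ t=0..0: t=0:+1/4 = 1/4
⇒ 3j(1 1 2; -1 1 0)² = 1/30, sgn +1
4πI² = N·(3j₀)²·(3jₘ)² = 1/5
I = +1·√(0.2/4π) = 0.12615663

0.126157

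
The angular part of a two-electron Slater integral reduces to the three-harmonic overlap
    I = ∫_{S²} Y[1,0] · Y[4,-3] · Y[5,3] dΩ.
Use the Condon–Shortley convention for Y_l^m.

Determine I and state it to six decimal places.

Checks pass: Σm=0; 10 even; l₃=5∈[3,5].
(2·1+1)(2·4+1)(2·5+1) = 297
Δ: 0! 2! 8! / 11! → 1/495
sum: t=0:+1/576 = 1/576
3j²(1 4 5; 0 0 0) = Δ·Π!·Σ² = 5/99  (sign -1)
sum: t=0:+1/5040 = 1/5040
3j²(1 4 5; 0 -3 3) = Δ·Π!·Σ² = 16/495  (sign +1)
combine: 4πI² = 297·5/99·16/495 = 16/33
take √, sign -1: I = -0.19642560

-0.196426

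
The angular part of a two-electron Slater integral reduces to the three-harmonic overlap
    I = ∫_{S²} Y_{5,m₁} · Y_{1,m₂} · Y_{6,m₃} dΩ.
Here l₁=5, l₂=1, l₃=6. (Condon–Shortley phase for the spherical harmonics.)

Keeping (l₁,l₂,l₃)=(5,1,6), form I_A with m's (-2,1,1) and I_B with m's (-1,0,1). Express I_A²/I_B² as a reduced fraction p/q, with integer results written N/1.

2/7

l's match ⇒ only the (l;m) 3-j factors differ between A and B.
A: triangle coeff Δ(5,1,6) = 1/858; Σ_t [0,0]: t=0:+1/60480 = 1/60480; (3j)²=5/429 [(5 1 6; -2 1 1)], sign=-1
B: triangle coeff Δ(5,1,6) = 1/858; Σ_t [0,0]: t=0:+1/17280 = 1/17280; (3j)²=35/858 [(5 1 6; -1 0 1)], sign=-1
I_A²/I_B² = (5/429)/(35/858) = 2/7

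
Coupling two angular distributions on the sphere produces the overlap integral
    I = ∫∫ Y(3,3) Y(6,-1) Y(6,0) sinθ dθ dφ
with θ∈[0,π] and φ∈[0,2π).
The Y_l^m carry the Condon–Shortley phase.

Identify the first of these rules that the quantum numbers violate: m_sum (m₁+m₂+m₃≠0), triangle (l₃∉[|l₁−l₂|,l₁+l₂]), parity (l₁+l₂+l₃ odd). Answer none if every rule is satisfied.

azimuthal sum: 3 − 1 + 0 = 2  ✗
3 ≤ 6 ≤ 9 (triangle on l)
L = 3 + 6 + 6 = 15 (odd)

m_sum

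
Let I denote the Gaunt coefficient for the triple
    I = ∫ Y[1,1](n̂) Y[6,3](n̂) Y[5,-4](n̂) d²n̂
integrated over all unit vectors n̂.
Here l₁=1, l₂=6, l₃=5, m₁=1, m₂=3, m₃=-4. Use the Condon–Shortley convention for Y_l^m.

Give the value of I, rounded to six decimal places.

-0.070770

m-sum 0 ✓  L=12 even ✓  5≤5≤7 ✓
Π(2lᵢ+1) = 3×13×11 = 429
triangle coeff Δ(1,6,5) = 1/858
Σ_t [1,1]: t=1:−1/14400 = -1/14400
(3j)²=6/143 [(1 6 5; 0 0 0)], sign=+1
Σ_t [0,0]: t=0:+1/725760 = 1/725760
(3j)²=1/286 [(1 6 5; 1 3 -4)], sign=-1
⇒ 4πI² = 9/143
I = (-1)√(9/143/(4π)) = -0.07076985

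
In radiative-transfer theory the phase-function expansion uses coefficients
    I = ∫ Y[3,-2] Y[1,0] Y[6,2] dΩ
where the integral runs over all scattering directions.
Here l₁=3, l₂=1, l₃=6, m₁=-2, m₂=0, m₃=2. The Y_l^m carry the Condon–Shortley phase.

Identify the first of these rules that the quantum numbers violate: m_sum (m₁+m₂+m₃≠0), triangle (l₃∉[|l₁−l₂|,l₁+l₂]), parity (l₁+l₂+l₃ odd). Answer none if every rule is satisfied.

m₁+m₂+m₃ = -2 + 0 + 2 = 0  ✓
triangle: |3−1|=2 ≤ l₃=6 ≤ 3+1=4  ✗
parity: l₁+l₂+l₃ = 10 is even

triangle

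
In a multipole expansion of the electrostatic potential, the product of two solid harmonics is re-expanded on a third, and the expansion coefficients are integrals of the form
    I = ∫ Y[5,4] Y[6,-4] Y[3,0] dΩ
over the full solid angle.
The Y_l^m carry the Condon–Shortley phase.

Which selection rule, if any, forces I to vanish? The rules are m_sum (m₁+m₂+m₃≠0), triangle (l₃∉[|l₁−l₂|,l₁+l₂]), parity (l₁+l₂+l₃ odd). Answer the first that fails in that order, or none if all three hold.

none

m₁+m₂+m₃ = 4 − 4 + 0 = 0  ✓
triangle: |5−6|=1 ≤ l₃=3 ≤ 5+6=11  ✓
parity: l₁+l₂+l₃ = 14 is even  ✓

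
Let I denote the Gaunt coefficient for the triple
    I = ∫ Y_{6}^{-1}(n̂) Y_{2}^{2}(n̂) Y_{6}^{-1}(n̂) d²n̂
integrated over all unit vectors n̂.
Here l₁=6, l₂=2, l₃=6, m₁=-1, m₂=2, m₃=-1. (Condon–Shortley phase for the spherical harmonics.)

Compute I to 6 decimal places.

0.196649

Checks pass: Σm=0; 14 even; l₃=6∈[4,8].
(2·6+1)(2·2+1)(2·6+1) = 845
Δ: 2! 10! 2! / 15! → 1/90090
sum: t=0:+1/69120 t=1:−1/14400 t=2:+1/69120 = -7/172800
3j²(6 2 6; 0 0 0) = Δ·Π!·Σ² = 14/715  (sign -1)
sum: t=2:+1/57600 = 1/57600
3j²(6 2 6; -1 2 -1) = Δ·Π!·Σ² = 21/715  (sign -1)
combine: 4πI² = 845·14/715·21/715 = 294/605
take √, sign +1: I = 0.19664868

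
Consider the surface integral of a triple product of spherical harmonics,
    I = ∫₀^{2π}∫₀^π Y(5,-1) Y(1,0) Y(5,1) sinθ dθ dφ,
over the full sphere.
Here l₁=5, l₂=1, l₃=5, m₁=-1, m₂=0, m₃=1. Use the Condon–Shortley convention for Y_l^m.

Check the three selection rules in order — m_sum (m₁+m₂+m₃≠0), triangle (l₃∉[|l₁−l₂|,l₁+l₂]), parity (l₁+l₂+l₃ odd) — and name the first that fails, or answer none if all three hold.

m₁+m₂+m₃ = -1 + 0 + 1 = 0  ✓
triangle: |5−1|=4 ≤ l₃=5 ≤ 5+1=6  ✓
parity: l₁+l₂+l₃ = 11 is odd  ✗

parity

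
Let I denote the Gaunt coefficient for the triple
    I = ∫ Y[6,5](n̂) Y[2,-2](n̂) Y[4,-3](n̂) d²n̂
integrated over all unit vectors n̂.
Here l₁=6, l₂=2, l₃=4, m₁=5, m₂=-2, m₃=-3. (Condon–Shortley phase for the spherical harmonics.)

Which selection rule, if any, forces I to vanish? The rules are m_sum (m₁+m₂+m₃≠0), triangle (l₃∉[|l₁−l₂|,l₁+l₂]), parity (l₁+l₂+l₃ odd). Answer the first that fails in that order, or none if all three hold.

azimuthal sum: 5 − 2 − 3 = 0  ✓
4 ≤ 4 ≤ 8 (triangle on l)  ✓
L = 6 + 2 + 4 = 12 (even)  ✓

none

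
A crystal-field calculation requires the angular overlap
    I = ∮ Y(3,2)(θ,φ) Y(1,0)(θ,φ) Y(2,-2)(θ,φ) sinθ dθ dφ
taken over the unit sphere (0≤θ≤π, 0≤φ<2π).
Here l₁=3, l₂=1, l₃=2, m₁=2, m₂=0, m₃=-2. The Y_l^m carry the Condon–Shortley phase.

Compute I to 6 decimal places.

Rules hold: Σm=0, L=6 even, 2≤2≤4.
N = 7·3·5 = 105
Δ = 2!·4!·0!/7! = 1/105
Racah Σ t=1..1: t=1:−1/4 = -1/4
⇒ 3j(3 1 2; 0 0 0)² = 3/35, sgn -1
Racah Σ t=1..1: t=1:−1/24 = -1/24
⇒ 3j(3 1 2; 2 0 -2)² = 1/21, sgn -1
4πI² = N·(3j₀)²·(3jₘ)² = 3/7
I = +1·√(0.428571/4π) = 0.18467439

0.184674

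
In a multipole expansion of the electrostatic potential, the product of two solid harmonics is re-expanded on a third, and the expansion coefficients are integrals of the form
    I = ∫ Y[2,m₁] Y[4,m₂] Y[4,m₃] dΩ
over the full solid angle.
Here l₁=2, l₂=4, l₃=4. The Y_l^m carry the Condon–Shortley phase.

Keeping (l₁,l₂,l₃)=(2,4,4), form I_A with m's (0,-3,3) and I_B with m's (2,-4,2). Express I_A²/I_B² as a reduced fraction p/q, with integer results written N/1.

l's match ⇒ only the (l;m) 3-j factors differ between A and B.
A: triangle coeff Δ(2,4,4) = 1/13860; Σ_t [0,1]: t=0:+1/480 t=1:−1/720 = 1/1440; (3j)²=7/1980 [(2 4 4; 0 -3 3)], sign=-1
B: triangle coeff Δ(2,4,4) = 1/13860; Σ_t [0,0]: t=0:+1/2880 = 1/2880; (3j)²=2/165 [(2 4 4; 2 -4 2)], sign=+1
I_A²/I_B² = (7/1980)/(2/165) = 7/24

7/24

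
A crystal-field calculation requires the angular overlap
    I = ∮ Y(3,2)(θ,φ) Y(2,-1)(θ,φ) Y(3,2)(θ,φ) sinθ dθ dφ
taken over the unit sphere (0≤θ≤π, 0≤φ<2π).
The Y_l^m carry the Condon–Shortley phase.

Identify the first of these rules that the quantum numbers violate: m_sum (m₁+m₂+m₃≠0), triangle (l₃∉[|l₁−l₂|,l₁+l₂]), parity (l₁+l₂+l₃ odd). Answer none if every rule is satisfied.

Σmᵢ = 3  ✗
l₃∈[|l₁−l₂|,l₁+l₂]=[1,5], have l₃=3
Σlᵢ = 8 ⇒ even

m_sum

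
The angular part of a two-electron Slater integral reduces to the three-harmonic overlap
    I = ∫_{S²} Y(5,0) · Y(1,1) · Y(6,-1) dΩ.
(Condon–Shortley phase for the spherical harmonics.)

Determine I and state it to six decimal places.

Rules hold: Σm=0, L=12 even, 4≤6≤6.
N = 11·3·13 = 429
Δ = 0!·10!·2!/13! = 1/858
Racah Σ t=0..0: t=0:+1/14400 = 1/14400
⇒ 3j(5 1 6; 0 0 0)² = 6/143, sgn +1
Racah Σ t=0..0: t=0:+1/28800 = 1/28800
⇒ 3j(5 1 6; 0 1 -1)² = 7/286, sgn -1
4πI² = N·(3j₀)²·(3jₘ)² = 63/143
I = -1·√(0.440559/4π) = -0.18723944

-0.187239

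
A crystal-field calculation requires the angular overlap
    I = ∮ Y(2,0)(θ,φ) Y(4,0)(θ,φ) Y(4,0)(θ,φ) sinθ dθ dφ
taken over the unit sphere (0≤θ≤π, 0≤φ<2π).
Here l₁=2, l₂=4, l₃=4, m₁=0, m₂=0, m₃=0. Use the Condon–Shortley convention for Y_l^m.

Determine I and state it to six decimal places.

0.163840

Rules hold: Σm=0, L=10 even, 2≤4≤6.
N = 5·9·9 = 405
Δ = 2!·2!·6!/11! = 1/13860
Racah Σ t=0..2: t=0:+1/192 t=1:−1/36 t=2:+1/192 = -5/288
⇒ 3j(2 4 4; 0 0 0)² = 20/693, sgn -1
(m-triple is (0,0,0) — same symbol as above.)
4πI² = N·(3j₀)²·(3jₘ)² = 2000/5929
I = +1·√(0.337325/4π) = 0.16383977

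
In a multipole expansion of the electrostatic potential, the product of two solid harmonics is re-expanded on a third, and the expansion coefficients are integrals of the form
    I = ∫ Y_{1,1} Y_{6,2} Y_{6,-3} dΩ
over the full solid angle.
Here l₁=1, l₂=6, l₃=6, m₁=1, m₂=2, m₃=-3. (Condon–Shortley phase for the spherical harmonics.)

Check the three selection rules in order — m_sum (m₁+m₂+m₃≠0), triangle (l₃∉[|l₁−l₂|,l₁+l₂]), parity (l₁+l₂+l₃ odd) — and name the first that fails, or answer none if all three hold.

parity

m₁+m₂+m₃ = 1 + 2 − 3 = 0  ✓
triangle: |1−6|=5 ≤ l₃=6 ≤ 1+6=7  ✓
parity: l₁+l₂+l₃ = 13 is odd  ✗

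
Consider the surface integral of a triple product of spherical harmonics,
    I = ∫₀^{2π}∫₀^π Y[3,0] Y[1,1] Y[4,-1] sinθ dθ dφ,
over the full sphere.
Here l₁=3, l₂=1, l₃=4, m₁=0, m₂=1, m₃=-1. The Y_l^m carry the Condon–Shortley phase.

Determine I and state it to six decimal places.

Rules hold: Σm=0, L=8 even, 2≤4≤4.
N = 7·3·9 = 189
Δ = 0!·6!·2!/9! = 1/252
Racah Σ t=0..0: t=0:+1/36 = 1/36
⇒ 3j(3 1 4; 0 0 0)² = 4/63, sgn +1
Racah Σ t=0..0: t=0:+1/72 = 1/72
⇒ 3j(3 1 4; 0 1 -1)² = 5/126, sgn -1
4πI² = N·(3j₀)²·(3jₘ)² = 10/21
I = -1·√(0.47619/4π) = -0.19466390

-0.194664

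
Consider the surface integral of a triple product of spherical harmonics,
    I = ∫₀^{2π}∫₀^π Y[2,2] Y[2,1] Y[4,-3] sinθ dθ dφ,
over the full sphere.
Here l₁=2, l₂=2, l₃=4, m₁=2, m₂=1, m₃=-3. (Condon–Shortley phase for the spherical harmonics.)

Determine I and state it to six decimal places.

Rules hold: Σm=0, L=8 even, 0≤4≤4.
N = 5·5·9 = 225
Δ = 0!·4!·4!/9! = 1/630
Racah Σ t=0..0: t=0:+1/16 = 1/16
⇒ 3j(2 2 4; 0 0 0)² = 2/35, sgn +1
Racah Σ t=0..0: t=0:+1/144 = 1/144
⇒ 3j(2 2 4; 2 1 -3)² = 1/18, sgn -1
4πI² = N·(3j₀)²·(3jₘ)² = 5/7
I = -1·√(0.714286/4π) = -0.23841361

-0.238414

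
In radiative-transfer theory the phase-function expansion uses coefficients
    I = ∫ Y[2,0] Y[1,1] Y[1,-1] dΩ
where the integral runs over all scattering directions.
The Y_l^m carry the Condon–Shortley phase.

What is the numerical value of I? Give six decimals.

0.126157

Rules hold: Σm=0, L=4 even, 1≤1≤3.
N = 5·3·3 = 45
Δ = 2!·2!·0!/5! = 1/30
Racah Σ t=1..1: t=1:−1/1 = -1/1
⇒ 3j(2 1 1; 0 0 0)² = 2/15, sgn +1
Racah Σ t=2..2: t=2:+1/4 = 1/4
⇒ 3j(2 1 1; 0 1 -1)² = 1/30, sgn +1
4πI² = N·(3j₀)²·(3jₘ)² = 1/5
I = +1·√(0.2/4π) = 0.12615663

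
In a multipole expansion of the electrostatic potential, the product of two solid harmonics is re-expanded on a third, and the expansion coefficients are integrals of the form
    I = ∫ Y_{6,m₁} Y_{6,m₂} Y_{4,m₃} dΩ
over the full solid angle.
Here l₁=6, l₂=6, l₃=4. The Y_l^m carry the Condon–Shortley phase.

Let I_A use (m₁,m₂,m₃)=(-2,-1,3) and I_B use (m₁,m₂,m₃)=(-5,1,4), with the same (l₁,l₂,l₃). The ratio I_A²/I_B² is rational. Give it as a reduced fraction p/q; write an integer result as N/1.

Same 6,6,4: normalisation and zero-m 3j drop out of the ratio.
A: Δ: 8! 4! 4! / 17! → 1/15315300; sum: t=4:+1/82944 t=5:−1/103680 = 1/414720; 3j²(6 6 4; -2 -1 3) = Δ·Π!·Σ² = 49/43758  (sign -1)
B: Δ: 8! 4! 4! / 17! → 1/15315300; sum: t=7:−1/2903040 = -1/2903040; 3j²(6 6 4; -5 1 4) = Δ·Π!·Σ² = 5/663  (sign -1)
I_A²/I_B² = (49/43758)/(5/663) = 49/330

49/330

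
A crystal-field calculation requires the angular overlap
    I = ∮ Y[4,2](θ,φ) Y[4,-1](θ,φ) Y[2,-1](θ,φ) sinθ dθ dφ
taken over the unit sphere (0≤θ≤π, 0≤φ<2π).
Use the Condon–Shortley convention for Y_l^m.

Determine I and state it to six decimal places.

0.127700

Checks pass: Σm=0; 10 even; l₃=2∈[0,8].
(2·4+1)(2·4+1)(2·2+1) = 405
Δ: 6! 2! 2! / 11! → 1/13860
sum: t=2:+1/192 t=3:−1/36 t=4:+1/192 = -5/288
3j²(4 4 2; 0 0 0) = Δ·Π!·Σ² = 20/693  (sign -1)
sum: t=1:−1/240 t=2:+1/96 = 1/160
3j²(4 4 2; 2 -1 -1) = Δ·Π!·Σ² = 27/1540  (sign -1)
combine: 4πI² = 405·20/693·27/1540 = 1215/5929
take √, sign +1: I = 0.12770047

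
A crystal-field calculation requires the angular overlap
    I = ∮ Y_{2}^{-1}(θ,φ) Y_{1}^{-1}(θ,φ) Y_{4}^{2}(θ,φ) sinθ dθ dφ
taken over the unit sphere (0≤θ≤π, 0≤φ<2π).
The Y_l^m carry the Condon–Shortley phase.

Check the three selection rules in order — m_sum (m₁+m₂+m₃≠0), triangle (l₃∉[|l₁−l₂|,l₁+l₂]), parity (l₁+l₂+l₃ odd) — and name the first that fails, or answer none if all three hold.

triangle

Σmᵢ = 0  ✓
l₃∈[|l₁−l₂|,l₁+l₂]=[1,3], have l₃=4  ✗
Σlᵢ = 7 ⇒ odd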